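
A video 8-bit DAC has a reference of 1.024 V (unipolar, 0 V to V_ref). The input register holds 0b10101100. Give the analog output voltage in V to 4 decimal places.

0.6880 V

LSB = 1.024 V / 2^8 = 4.000 mV.
Code 0b10101100 = 172 decimal.
V_out = 0 + 172 × 0.004 V = 0.688 V.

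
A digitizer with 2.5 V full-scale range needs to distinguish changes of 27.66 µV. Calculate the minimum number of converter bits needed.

17 bits

Number of steps required ≥ 2.5 V / 27.66 µV = 90383.22.
Need 2^N ≥ 90383.22; 2^16 = 65536, 2^17 = 131072.
Minimum N = 17.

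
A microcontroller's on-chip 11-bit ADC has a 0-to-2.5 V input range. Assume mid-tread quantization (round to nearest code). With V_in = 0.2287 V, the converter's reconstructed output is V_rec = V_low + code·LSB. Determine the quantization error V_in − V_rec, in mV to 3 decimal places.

0.429 mV

One LSB is 2.5 V / 2048 = 1.221 mV.
(0.2287 − 0)/0.0012207 = 187.3510; round gives code 187.
V_rec = 0 + 187·0.0012207 = 0.22827148 V.
V_in − V_rec = 0.000428516 V = 0.429 mV.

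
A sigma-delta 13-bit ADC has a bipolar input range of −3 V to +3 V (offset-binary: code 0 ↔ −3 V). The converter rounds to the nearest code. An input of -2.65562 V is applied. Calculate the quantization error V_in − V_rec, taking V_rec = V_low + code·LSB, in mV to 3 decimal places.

One LSB is 6 V / 8192 = 0.732 mV.
(V_in − V_low)/LSB = (-2.65562 − (−3))/0.000732422 = 470.1935 → code 470 (round).
Reconstructed: -2.6557617 V.
Error = -2.65562 − (−2.6557617) = 0.000141719 V = 0.142 mV.

0.142 mV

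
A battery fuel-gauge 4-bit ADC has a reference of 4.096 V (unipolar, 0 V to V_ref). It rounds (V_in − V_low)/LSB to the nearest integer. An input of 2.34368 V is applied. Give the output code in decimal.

LSB = 4.096 V / 16 = 256.000 mV.
(V_in − V_low)/LSB = (2.34368 − 0) / 0.256 = 9.155.
round(9.155) = 9.

code 9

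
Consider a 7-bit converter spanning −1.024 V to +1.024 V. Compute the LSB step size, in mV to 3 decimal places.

16.000 mV

Full-scale span = 2.048 V.
LSB = 2.048 / 2^7 = 2.048 / 128 = 0.016 V = 16.000 mV.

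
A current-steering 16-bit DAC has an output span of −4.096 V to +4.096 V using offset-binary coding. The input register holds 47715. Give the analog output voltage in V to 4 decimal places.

1.8684 V

LSB = 8.192 V / 2^16 = 125.00 µV.
V_out = (−4.096) + 47715 × 0.000125 V = 1.86837 V.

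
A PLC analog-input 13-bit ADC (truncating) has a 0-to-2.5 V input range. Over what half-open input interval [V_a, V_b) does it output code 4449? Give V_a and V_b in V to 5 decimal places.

LSB = 2.5/2^13 = 305.18 µV.
V_a = V_low + 4449·LSB = 1.35773 V; V_b = V_low + 4450·LSB = 1.35803 V.

[1.35773 V, 1.35803 V)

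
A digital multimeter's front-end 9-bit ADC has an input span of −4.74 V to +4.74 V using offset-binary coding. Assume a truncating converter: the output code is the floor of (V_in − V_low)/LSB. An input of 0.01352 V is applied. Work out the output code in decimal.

code 256

With 512 levels over 9.48 V, one step is 18.516 mV.
(0.01352 − (−4.74)) / 0.0185156 = 256.730 LSBs.
So the output code is 256.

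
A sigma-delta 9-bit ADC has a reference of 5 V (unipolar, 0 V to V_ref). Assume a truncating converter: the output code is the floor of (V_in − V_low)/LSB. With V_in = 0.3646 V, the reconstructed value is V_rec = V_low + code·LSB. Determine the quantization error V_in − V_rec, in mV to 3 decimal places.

3.272 mV

One LSB is 5 V / 512 = 9.766 mV.
(0.3646 − 0)/0.00976562 = 37.3350; ⌊·⌋ gives code 37.
Reconstructed: 0.36132812 V.
Difference: 0.00327188 V → 3.272 mV.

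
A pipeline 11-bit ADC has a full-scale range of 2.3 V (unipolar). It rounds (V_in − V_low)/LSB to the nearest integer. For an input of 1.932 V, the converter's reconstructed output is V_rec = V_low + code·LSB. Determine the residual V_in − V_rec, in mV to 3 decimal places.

Step size: 2.3 V ÷ 2^11 = 1.123 mV.
Scaled input = 1720.3200 LSBs, so code = 1720.
Reconstructed: 1.9316406 V.
V_in − V_rec = 0.000359375 V = 0.359 mV.

0.359 mV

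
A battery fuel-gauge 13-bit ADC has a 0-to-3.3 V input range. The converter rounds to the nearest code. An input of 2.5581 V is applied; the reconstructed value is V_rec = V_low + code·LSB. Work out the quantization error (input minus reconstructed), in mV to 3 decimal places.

0.117 mV

Step size: 3.3 V ÷ 2^13 = 402.83 µV.
(2.5581 − 0)/0.000402832 = 6350.2895; round gives code 6350.
Code 6350 maps back to 0 + 6350×0.000402832 V = 2.5579834 V.
V_in − V_rec = 0.000116602 V = 0.117 mV.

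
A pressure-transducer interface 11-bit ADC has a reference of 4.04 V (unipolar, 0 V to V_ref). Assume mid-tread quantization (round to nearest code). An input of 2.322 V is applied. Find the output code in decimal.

With 2048 levels over 4.04 V, one step is 1.973 mV.
(2.322 − 0) / 0.00197266 = 1177.093 LSBs.
Round → code 1177.

code 1177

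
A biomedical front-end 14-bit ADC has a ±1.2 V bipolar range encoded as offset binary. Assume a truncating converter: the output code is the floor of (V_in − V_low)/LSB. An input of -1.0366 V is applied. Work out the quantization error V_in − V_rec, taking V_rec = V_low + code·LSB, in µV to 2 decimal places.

69.92 µV

Step size: 2.4 V ÷ 2^14 = 146.48 µV.
(-1.0366 − (−1.2))/0.000146484 = 1115.4773; ⌊·⌋ gives code 1115.
Reconstructed: -1.0366699 V.
V_in − V_rec = 6.99219e-05 V = 69.92 µV.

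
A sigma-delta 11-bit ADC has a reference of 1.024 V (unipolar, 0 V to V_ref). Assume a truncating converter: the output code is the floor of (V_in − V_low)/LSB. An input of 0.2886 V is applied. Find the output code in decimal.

With 2048 levels over 1.024 V, one step is 0.500 mV.
(0.2886 − 0) / 0.0005 = 577.200 LSBs.
Floor → code 577.

code 577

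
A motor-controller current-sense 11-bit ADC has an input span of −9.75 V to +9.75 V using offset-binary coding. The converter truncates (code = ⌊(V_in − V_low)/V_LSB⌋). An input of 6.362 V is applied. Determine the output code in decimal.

Full-scale span = 19.5 V; LSB = 19.5/2^11 = 9.521 mV.
(V_in − V_low)/LSB = (6.362 − (−9.75)) / 0.00952148 = 1692.173.
⌊·⌋(1692.173) = 1692.

code 1692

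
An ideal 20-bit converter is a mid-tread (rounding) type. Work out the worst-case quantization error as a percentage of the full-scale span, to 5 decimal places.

0.00005 %

Rounding → worst-case error = ½ LSB = V_FS/2^21, so 100/2097152 = 4.76837e-05 % of full scale.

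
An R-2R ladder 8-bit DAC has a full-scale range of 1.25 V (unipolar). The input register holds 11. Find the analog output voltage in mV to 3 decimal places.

53.711 mV

LSB = 1.25 V / 2^8 = 4.883 mV.
V_out = 0 + 11 × 0.00488281 V = 0.0537109 V.
= 53.711 mV.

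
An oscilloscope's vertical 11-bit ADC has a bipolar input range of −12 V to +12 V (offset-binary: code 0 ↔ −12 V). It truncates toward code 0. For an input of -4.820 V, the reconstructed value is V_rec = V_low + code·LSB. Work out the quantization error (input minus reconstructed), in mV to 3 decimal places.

8.125 mV

Step size: 24 V ÷ 2^11 = 11.719 mV.
Scaled input = 612.6933 LSBs, so code = 612.
Code 612 maps back to (−12) + 612×0.0117188 V = -4.828125 V.
V_in − V_rec = 0.008125 V = 8.125 mV.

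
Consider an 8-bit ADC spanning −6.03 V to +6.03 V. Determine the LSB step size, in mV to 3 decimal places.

Full-scale span = 12.06 V.
LSB = 12.06 / 2^8 = 12.06 / 256 = 0.0471094 V = 47.109 mV.

47.109 mV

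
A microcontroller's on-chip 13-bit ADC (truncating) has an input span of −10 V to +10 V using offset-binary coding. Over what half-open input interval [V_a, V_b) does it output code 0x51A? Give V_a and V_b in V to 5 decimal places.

LSB = 20/2^13 = 2.441 mV.
Code 0x51A = 1306 decimal.
V_a = V_low + 1306·LSB = -6.81152 V; V_b = V_low + 1307·LSB = -6.80908 V.

[-6.81152 V, -6.80908 V)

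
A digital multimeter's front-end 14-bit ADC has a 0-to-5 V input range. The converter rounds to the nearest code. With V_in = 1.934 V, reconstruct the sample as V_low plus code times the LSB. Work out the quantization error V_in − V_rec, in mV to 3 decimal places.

One LSB is 5 V / 16384 = 305.18 µV.
(1.934 − 0)/0.000305176 = 6337.3312; round gives code 6337.
Code 6337 maps back to 0 + 6337×0.000305176 V = 1.9338989 V.
V_in − V_rec = 0.000101074 V = 0.101 mV.

0.101 mV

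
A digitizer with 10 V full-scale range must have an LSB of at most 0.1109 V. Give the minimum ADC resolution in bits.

Number of steps required ≥ 10 V / 0.1109 V = 90.17.
Need 2^N ≥ 90.17; 2^6 = 64, 2^7 = 128.
Minimum N = 7.

7 bits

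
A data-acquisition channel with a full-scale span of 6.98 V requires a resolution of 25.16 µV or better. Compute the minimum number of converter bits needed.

19 bits

Number of steps required ≥ 6.98 V / 25.16 µV = 277424.48.
Need 2^N ≥ 277424.48; 2^18 = 262144, 2^19 = 524288.
Minimum N = 19.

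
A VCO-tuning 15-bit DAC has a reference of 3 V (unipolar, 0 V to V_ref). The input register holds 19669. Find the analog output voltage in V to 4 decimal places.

LSB = 3 V / 2^15 = 91.55 µV.
V_out = 0 + 19669 × 9.15527e-05 V = 1.80075 V.

1.8008 V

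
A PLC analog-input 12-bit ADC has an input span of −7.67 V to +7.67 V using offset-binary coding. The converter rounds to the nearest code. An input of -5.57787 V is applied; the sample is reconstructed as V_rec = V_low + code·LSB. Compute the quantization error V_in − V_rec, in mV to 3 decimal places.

-1.391 mV

One LSB is 15.34 V / 4096 = 3.745 mV.
(V_in − V_low)/LSB = (-5.57787 − (−7.67))/0.00374512 = 558.6287 → code 559 (round).
Reconstructed: -5.5764795 V.
V_in − V_rec = -0.00139051 V = -1.391 mV.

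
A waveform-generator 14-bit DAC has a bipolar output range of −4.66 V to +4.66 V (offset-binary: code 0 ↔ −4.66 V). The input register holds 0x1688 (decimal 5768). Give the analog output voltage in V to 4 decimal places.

-1.3789 V

LSB = 9.32 V / 2^14 = 0.569 mV.
Code 0x1688 = 5768 decimal.
V_out = (−4.66) + 5768 × 0.000568848 V = -1.37889 V.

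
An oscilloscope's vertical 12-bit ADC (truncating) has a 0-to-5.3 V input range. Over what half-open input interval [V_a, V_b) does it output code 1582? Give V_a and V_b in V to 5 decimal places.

[2.04702 V, 2.04832 V)

LSB = 5.3/2^12 = 1.294 mV.
V_a = V_low + 1582·LSB = 2.04702 V; V_b = V_low + 1583·LSB = 2.04832 V.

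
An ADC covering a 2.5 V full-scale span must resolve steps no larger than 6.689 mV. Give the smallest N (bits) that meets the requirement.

Number of steps required ≥ 2.5 V / 6.689 mV = 373.75.
Need 2^N ≥ 373.75; 2^8 = 256, 2^9 = 512.
Minimum N = 9.

9 bits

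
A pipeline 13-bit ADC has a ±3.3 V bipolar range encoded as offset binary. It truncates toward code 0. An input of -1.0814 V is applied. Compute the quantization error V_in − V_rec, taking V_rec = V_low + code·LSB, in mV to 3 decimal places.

0.607 mV

Step size: 6.6 V ÷ 2^13 = 0.806 mV.
Scaled input = 2753.7532 LSBs, so code = 2753.
Reconstructed: -1.0820068 V.
Error = -1.0814 − (−1.0820068) = 0.000606836 V = 0.607 mV.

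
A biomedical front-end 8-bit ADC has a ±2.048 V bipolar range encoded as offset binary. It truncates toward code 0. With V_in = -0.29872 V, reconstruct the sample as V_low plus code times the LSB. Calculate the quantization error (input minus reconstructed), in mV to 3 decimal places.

5.280 mV

One LSB is 4.096 V / 256 = 16.000 mV.
(V_in − V_low)/LSB = (-0.29872 − (−2.048))/0.016 = 109.3300 → code 109 (floor).
Reconstructed: -0.304 V.
Error = -0.29872 − (−0.304) = 0.00528 V = 5.280 mV.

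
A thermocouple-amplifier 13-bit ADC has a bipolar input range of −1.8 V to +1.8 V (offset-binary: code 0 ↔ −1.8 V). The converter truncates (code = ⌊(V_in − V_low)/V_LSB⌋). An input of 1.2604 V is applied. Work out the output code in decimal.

code 6964

Full-scale span = 3.6 V; LSB = 3.6/2^13 = 439.45 µV.
(1.2604 − (−1.8)) / 0.000439453 = 6964.110 LSBs.
Floor → code 6964.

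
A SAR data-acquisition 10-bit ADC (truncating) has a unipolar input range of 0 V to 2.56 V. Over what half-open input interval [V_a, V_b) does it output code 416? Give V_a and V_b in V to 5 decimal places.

LSB = 2.56/2^10 = 2.500 mV.
V_a = V_low + 416·LSB = 1.04 V; V_b = V_low + 417·LSB = 1.0425 V.

[1.04000 V, 1.04250 V)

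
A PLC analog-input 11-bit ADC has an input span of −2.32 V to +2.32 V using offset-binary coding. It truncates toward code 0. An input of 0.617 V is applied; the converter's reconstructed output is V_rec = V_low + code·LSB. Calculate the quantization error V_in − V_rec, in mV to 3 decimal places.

Step size: 4.64 V ÷ 2^11 = 2.266 mV.
(V_in − V_low)/LSB = (0.617 − (−2.32))/0.00226562 = 1296.3310 → code 1296 (floor).
V_rec = (−2.32) + 1296·0.00226562 = 0.61625 V.
Difference: 0.00075 V → 0.750 mV.

0.750 mV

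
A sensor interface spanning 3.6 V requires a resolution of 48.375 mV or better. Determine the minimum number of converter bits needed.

7 bits

Number of steps required ≥ 3.6 V / 48.375 mV = 74.42.
Need 2^N ≥ 74.42; 2^6 = 64, 2^7 = 128.
Minimum N = 7.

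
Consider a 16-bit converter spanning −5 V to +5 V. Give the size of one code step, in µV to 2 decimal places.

Full-scale span = 10 V.
LSB = 10 / 2^16 = 10 / 65536 = 0.000152588 V = 152.59 µV.

152.59 µV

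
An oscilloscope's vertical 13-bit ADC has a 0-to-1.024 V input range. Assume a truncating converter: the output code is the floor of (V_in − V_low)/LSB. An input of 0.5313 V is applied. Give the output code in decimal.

code 4250

With 8192 levels over 1.024 V, one step is 125.00 µV.
Input sits at 4250.400 steps above V_low.
⌊·⌋(4250.400) = 4250.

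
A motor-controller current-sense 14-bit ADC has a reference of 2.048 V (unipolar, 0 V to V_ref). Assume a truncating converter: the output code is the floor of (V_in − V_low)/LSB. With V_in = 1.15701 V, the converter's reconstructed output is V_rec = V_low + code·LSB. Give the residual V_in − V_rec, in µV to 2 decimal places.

10.00 µV

One LSB is 2.048 V / 16384 = 125.00 µV.
(1.15701 − 0)/0.000125 = 9256.0800; ⌊·⌋ gives code 9256.
V_rec = 0 + 9256·0.000125 = 1.157 V.
V_in − V_rec = 1e-05 V = 10.00 µV.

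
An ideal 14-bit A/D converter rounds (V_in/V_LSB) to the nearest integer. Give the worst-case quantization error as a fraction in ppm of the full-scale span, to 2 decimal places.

30.52 ppm

Rounding → worst-case error = ½ LSB = V_FS/2^15, so 1e+06/32768 = 30.5176 ppm of full scale.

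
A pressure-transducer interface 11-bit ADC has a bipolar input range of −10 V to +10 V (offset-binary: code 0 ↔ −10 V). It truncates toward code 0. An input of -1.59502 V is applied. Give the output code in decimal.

code 860

Full-scale span = 20 V; LSB = 20/2^11 = 9.766 mV.
Input sits at 860.670 steps above V_low.
Floor → code 860.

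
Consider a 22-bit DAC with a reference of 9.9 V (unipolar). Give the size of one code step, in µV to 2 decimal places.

Full-scale span = 9.9 V.
LSB = 9.9 / 2^22 = 9.9 / 4194304 = 2.36034e-06 V = 2.36 µV.

2.36 µV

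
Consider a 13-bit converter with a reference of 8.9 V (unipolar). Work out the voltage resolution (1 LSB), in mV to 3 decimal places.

Full-scale span = 8.9 V.
LSB = 8.9 / 2^13 = 8.9 / 8192 = 0.00108643 V = 1.086 mV.

1.086 mV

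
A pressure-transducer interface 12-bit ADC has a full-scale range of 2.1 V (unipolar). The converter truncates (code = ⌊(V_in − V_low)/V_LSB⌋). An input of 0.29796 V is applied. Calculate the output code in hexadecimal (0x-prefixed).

code 0x245 (decimal 581)

With 4096 levels over 2.1 V, one step is 0.513 mV.
(0.29796 − 0) / 0.000512695 = 581.164 LSBs.
Floor → code 581.
In hexadecimal (0x-prefixed): 0x245.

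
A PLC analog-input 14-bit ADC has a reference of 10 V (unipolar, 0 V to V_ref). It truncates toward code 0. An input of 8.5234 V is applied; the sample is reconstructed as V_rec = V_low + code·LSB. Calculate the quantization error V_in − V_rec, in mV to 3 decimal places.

0.451 mV

LSB = 10/2^14 = 0.610 mV.
Scaled input = 13964.7386 LSBs, so code = 13964.
Code 13964 maps back to 0 + 13964×0.000610352 V = 8.5229492 V.
Error = 8.5234 − 8.5229492 = 0.000450781 V = 0.451 mV.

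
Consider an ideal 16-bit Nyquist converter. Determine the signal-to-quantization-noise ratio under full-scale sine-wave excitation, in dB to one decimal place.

SNR ≈ 6.02·N + 1.76 dB = 6.02·16 + 1.76 = 98.08 dB.

98.1 dB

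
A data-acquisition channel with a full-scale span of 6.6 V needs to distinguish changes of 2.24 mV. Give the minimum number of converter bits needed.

Number of steps required ≥ 6.6 V / 2.24 mV = 2946.43.
Need 2^N ≥ 2946.43; 2^11 = 2048, 2^12 = 4096.
Minimum N = 12.

12 bits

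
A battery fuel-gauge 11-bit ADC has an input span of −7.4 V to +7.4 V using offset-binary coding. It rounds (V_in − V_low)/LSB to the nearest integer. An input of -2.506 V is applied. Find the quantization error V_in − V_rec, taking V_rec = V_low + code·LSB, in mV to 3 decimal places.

One LSB is 14.8 V / 2048 = 7.227 mV.
(V_in − V_low)/LSB = (-2.506 − (−7.4))/0.00722656 = 677.2238 → code 677 (round).
Code 677 maps back to (−7.4) + 677×0.00722656 V = -2.5076172 V.
Error = -2.506 − (−2.5076172) = 0.00161719 V = 1.617 mV.

1.617 mV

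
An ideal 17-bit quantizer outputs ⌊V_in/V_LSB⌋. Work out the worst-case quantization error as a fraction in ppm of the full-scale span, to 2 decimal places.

Truncating → worst-case error = 1 LSB = V_FS/2^17, so 1e+06/131072 = 7.62939 ppm of full scale.

7.63 ppm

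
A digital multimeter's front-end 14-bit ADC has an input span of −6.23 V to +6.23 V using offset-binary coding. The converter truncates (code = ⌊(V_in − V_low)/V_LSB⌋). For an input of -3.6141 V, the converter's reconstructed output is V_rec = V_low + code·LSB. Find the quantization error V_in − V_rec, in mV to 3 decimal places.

Step size: 12.46 V ÷ 2^14 = 0.760 mV.
(-3.6141 − (−6.23))/0.000760498 = 3439.7196; ⌊·⌋ gives code 3439.
Code 3439 maps back to (−6.23) + 3439×0.000760498 V = -3.6146472 V.
Error = -3.6141 − (−3.6146472) = 0.000547217 V = 0.547 mV.

0.547 mV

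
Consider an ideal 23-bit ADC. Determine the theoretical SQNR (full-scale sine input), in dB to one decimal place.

SNR ≈ 6.02·N + 1.76 dB = 6.02·23 + 1.76 = 140.22 dB.

140.2 dB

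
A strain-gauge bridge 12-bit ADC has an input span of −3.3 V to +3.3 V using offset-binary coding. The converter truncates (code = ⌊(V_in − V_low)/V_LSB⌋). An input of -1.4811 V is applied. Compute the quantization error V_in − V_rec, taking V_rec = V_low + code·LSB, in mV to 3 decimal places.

1.322 mV

Step size: 6.6 V ÷ 2^12 = 1.611 mV.
Scaled input = 1128.8204 LSBs, so code = 1128.
V_rec = (−3.3) + 1128·0.00161133 = -1.4824219 V.
Error = -1.4811 − (−1.4824219) = 0.00132187 V = 1.322 mV.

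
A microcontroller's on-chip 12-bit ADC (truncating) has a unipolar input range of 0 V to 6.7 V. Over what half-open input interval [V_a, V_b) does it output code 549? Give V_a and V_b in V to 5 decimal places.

LSB = 6.7/2^12 = 1.636 mV.
V_a = V_low + 549·LSB = 0.898022 V; V_b = V_low + 550·LSB = 0.899658 V.

[0.89802 V, 0.89966 V)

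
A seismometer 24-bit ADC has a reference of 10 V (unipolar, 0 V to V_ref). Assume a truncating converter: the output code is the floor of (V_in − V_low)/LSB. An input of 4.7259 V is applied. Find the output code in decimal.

code 7928744

Full-scale span = 10 V; LSB = 10/2^24 = 0.60 µV.
(V_in − V_low)/LSB = (4.7259 − 0) / 5.96046e-07 = 7928744.509.
Floor → code 7928744.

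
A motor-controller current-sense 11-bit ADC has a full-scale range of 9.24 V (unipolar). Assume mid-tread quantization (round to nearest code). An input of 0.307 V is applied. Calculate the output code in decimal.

code 68

With 2048 levels over 9.24 V, one step is 4.512 mV.
(V_in − V_low)/LSB = (0.307 − 0) / 0.00451172 = 68.045.
round(68.045) = 68.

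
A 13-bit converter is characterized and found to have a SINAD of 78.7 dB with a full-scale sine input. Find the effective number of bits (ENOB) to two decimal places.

12.78 bits

ENOB = (SINAD − 1.76) / 6.02 = (78.7 − 1.76)/6.02 = 12.781.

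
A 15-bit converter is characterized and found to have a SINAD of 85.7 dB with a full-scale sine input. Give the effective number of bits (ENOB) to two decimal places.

ENOB = (SINAD − 1.76) / 6.02 = (85.7 − 1.76)/6.02 = 13.944.

13.94 bits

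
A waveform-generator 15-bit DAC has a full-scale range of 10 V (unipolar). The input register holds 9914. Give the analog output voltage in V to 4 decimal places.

3.0255 V

LSB = 10 V / 2^15 = 305.18 µV.
V_out = 0 + 9914 × 0.000305176 V = 3.02551 V.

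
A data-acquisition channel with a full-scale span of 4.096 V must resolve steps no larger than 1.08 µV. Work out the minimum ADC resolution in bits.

Number of steps required ≥ 4.096 V / 1.08 µV = 3792592.59.
Need 2^N ≥ 3792592.59; 2^21 = 2097152, 2^22 = 4194304.
Minimum N = 22.

22 bits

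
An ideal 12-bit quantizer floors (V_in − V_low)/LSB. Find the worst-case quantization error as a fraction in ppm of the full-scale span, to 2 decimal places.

Truncating → worst-case error = 1 LSB = V_FS/2^12, so 1e+06/4096 = 244.141 ppm of full scale.

244.14 ppm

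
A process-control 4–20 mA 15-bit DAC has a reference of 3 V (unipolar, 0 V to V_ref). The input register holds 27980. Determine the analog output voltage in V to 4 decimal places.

2.5616 V

LSB = 3 V / 2^15 = 91.55 µV.
V_out = 0 + 27980 × 9.15527e-05 V = 2.56165 V.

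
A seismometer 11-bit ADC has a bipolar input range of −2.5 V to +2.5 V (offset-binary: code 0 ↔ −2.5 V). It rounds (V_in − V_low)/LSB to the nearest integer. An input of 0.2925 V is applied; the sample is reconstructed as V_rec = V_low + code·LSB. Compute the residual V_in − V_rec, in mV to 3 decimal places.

Step size: 5 V ÷ 2^11 = 2.441 mV.
(0.2925 − (−2.5))/0.00244141 = 1143.8080; round gives code 1144.
Reconstructed: 0.29296875 V.
Error = 0.2925 − 0.29296875 = -0.00046875 V = -0.469 mV.

-0.469 mV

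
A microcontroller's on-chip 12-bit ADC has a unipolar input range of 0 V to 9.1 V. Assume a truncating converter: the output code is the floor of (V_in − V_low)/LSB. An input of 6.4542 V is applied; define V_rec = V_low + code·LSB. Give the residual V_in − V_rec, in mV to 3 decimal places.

One LSB is 9.1 V / 4096 = 2.222 mV.
Scaled input = 2905.0993 LSBs, so code = 2905.
V_rec = 0 + 2905·0.00222168 = 6.4539795 V.
Difference: 0.000220508 V → 0.221 mV.

0.221 mV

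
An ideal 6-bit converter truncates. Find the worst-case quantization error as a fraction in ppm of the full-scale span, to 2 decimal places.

15625.00 ppm

Truncating → worst-case error = 1 LSB = V_FS/2^6, so 1e+06/64 = 15625 ppm of full scale.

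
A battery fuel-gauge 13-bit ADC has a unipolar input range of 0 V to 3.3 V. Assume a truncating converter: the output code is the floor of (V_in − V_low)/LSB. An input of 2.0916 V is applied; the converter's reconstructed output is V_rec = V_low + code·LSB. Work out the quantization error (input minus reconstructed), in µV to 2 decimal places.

Step size: 3.3 V ÷ 2^13 = 402.83 µV.
(V_in − V_low)/LSB = (2.0916 − 0)/0.000402832 = 5192.2385 → code 5192 (floor).
Reconstructed: 2.0915039 V.
Error = 2.0916 − 2.0915039 = 9.60938e-05 V = 96.09 µV.

96.09 µV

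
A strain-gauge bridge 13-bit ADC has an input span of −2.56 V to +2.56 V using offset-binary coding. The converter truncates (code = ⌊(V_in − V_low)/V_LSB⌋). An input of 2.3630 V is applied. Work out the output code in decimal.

Full-scale span = 5.12 V; LSB = 5.12/2^13 = 0.625 mV.
(V_in − V_low)/LSB = (2.3630 − (−2.56)) / 0.000625 = 7876.800.
⌊·⌋(7876.800) = 7876.

code 7876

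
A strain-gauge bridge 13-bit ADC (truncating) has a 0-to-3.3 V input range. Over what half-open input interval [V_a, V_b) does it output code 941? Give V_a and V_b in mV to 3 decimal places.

LSB = 3.3/2^13 = 402.83 µV.
V_a = V_low + 941·LSB = 0.379065 V; V_b = V_low + 942·LSB = 0.379468 V.

[379.065 mV, 379.468 mV)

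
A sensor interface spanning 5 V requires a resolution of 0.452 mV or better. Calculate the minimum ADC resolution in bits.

14 bits

Number of steps required ≥ 5 V / 0.452 mV = 11061.95.
Need 2^N ≥ 11061.95; 2^13 = 8192, 2^14 = 16384.
Minimum N = 14.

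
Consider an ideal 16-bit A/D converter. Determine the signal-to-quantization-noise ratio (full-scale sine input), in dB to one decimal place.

SNR ≈ 6.02·N + 1.76 dB = 6.02·16 + 1.76 = 98.08 dB.

98.1 dB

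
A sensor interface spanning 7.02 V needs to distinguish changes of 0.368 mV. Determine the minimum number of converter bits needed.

15 bits

Number of steps required ≥ 7.02 V / 0.368 mV = 19076.09.
Need 2^N ≥ 19076.09; 2^14 = 16384, 2^15 = 32768.
Minimum N = 15.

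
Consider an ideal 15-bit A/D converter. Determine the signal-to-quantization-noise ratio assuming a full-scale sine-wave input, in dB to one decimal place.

SNR ≈ 6.02·N + 1.76 dB = 6.02·15 + 1.76 = 92.06 dB.

92.1 dB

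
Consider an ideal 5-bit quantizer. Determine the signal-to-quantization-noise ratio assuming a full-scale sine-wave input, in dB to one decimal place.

SNR ≈ 6.02·N + 1.76 dB = 6.02·5 + 1.76 = 31.86 dB.

31.9 dB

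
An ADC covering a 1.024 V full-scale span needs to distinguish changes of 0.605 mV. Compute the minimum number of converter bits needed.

11 bits

Number of steps required ≥ 1.024 V / 0.605 mV = 1692.56.
Need 2^N ≥ 1692.56; 2^10 = 1024, 2^11 = 2048.
Minimum N = 11.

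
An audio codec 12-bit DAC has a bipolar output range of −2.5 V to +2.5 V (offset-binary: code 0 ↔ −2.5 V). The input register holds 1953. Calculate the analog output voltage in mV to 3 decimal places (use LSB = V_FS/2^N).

LSB = 5 V / 2^12 = 1.221 mV.
V_out = (−2.5) + 1953 × 0.0012207 V = -0.115967 V.
= -115.967 mV.

-115.967 mV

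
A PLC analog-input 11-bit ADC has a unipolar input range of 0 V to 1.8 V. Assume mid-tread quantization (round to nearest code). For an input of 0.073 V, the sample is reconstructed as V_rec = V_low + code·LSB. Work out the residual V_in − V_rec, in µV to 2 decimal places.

Step size: 1.8 V ÷ 2^11 = 0.879 mV.
(0.073 − 0)/0.000878906 = 83.0578; round gives code 83.
V_rec = 0 + 83·0.000878906 = 0.072949219 V.
Error = 0.073 − 0.072949219 = 5.07812e-05 V = 50.78 µV.

50.78 µV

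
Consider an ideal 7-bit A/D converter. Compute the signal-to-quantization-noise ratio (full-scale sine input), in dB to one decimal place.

SNR ≈ 6.02·N + 1.76 dB = 6.02·7 + 1.76 = 43.90 dB.

43.9 dB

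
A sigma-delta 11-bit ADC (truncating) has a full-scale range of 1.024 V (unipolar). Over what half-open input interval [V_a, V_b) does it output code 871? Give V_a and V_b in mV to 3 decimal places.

LSB = 1.024/2^11 = 0.500 mV.
V_a = V_low + 871·LSB = 0.4355 V; V_b = V_low + 872·LSB = 0.436 V.

[435.500 mV, 436.000 mV)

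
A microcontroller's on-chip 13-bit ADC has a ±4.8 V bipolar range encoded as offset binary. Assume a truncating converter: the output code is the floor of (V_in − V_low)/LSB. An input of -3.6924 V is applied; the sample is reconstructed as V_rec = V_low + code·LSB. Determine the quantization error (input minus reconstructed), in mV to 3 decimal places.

Step size: 9.6 V ÷ 2^13 = 1.172 mV.
(-3.6924 − (−4.8))/0.00117187 = 945.1520; ⌊·⌋ gives code 945.
V_rec = (−4.8) + 945·0.00117187 = -3.6925781 V.
Error = -3.6924 − (−3.6925781) = 0.000178125 V = 0.178 mV.

0.178 mV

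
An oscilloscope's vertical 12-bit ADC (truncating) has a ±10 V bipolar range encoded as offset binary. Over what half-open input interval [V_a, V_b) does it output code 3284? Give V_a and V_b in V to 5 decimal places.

[6.03516 V, 6.04004 V)

LSB = 20/2^12 = 4.883 mV.
V_a = V_low + 3284·LSB = 6.03516 V; V_b = V_low + 3285·LSB = 6.04004 V.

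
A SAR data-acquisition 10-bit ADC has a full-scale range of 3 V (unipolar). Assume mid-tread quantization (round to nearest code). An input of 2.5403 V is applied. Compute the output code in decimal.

With 1024 levels over 3 V, one step is 2.930 mV.
Input sits at 867.089 steps above V_low.
So the output code is 867.

code 867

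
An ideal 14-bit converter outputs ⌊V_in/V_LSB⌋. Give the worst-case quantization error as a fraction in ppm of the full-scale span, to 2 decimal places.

Truncating → worst-case error = 1 LSB = V_FS/2^14, so 1e+06/16384 = 61.0352 ppm of full scale.

61.04 ppm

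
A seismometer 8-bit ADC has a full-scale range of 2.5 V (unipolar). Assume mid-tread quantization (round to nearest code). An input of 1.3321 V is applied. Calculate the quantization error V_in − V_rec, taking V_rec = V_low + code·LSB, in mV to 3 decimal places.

3.975 mV

Step size: 2.5 V ÷ 2^8 = 9.766 mV.
(V_in − V_low)/LSB = (1.3321 − 0)/0.00976562 = 136.4070 → code 136 (round).
V_rec = 0 + 136·0.00976562 = 1.328125 V.
V_in − V_rec = 0.003975 V = 3.975 mV.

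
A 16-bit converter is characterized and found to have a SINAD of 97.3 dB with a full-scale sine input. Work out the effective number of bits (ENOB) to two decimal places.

15.87 bits

ENOB = (SINAD − 1.76) / 6.02 = (97.3 − 1.76)/6.02 = 15.870.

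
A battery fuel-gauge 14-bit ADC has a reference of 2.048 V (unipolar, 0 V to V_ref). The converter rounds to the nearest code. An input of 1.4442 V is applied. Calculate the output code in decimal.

LSB = 2.048 V / 16384 = 125.00 µV.
Input sits at 11553.600 steps above V_low.
Round → code 11554.

code 11554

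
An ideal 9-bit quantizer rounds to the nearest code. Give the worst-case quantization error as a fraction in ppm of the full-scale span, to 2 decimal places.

Rounding → worst-case error = ½ LSB = V_FS/2^10, so 1e+06/1024 = 976.562 ppm of full scale.

976.56 ppm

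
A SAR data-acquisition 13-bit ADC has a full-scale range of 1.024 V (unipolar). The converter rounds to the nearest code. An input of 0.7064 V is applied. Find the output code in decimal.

code 5651

LSB = 1.024 V / 8192 = 125.00 µV.
(V_in − V_low)/LSB = (0.7064 − 0) / 0.000125 = 5651.200.
So the output code is 5651.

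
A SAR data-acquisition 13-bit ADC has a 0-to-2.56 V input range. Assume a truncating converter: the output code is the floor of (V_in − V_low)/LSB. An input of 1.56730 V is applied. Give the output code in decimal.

With 8192 levels over 2.56 V, one step is 312.50 µV.
Input sits at 5015.360 steps above V_low.
⌊·⌋(5015.360) = 5015.

code 5015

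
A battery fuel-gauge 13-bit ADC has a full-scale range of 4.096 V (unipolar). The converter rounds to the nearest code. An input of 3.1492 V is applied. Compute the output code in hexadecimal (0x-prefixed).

Full-scale span = 4.096 V; LSB = 4.096/2^13 = 0.500 mV.
Input sits at 6298.400 steps above V_low.
So the output code is 6298.
In hexadecimal (0x-prefixed): 0x189A.

code 0x189A (decimal 6298)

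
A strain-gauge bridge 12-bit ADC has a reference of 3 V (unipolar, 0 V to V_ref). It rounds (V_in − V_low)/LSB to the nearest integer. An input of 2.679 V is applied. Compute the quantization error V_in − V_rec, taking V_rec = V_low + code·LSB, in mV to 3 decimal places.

One LSB is 3 V / 4096 = 0.732 mV.
(2.679 − 0)/0.000732422 = 3657.7280; round gives code 3658.
V_rec = 0 + 3658·0.000732422 = 2.6791992 V.
Difference: -0.000199219 V → -0.199 mV.

-0.199 mV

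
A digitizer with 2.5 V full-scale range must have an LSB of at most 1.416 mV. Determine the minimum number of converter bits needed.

Number of steps required ≥ 2.5 V / 1.416 mV = 1765.54.
Need 2^N ≥ 1765.54; 2^10 = 1024, 2^11 = 2048.
Minimum N = 11.

11 bits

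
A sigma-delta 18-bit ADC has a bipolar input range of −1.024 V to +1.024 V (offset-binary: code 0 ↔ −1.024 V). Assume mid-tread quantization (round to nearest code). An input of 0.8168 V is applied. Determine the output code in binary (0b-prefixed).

code 0b111001100001100110 (decimal 235622)

LSB = 2.048 V / 262144 = 7.81 µV.
(0.8168 − (−1.024)) / 7.8125e-06 = 235622.400 LSBs.
So the output code is 235622.
In binary (0b-prefixed): 0b111001100001100110.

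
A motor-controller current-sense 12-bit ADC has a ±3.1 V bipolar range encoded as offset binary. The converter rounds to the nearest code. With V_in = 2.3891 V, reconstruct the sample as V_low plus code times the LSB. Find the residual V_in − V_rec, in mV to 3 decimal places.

0.526 mV

Step size: 6.2 V ÷ 2^12 = 1.514 mV.
Scaled input = 3626.3474 LSBs, so code = 3626.
V_rec = (−3.1) + 3626·0.00151367 = 2.3885742 V.
Difference: 0.000525781 V → 0.526 mV.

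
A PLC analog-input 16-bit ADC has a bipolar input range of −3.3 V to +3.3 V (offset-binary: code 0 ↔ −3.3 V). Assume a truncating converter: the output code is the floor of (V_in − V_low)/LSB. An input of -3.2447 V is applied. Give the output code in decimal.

With 65536 levels over 6.6 V, one step is 100.71 µV.
Input sits at 549.112 steps above V_low.
Floor → code 549.

code 549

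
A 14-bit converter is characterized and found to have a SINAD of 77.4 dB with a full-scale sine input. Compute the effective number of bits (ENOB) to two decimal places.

12.56 bits

ENOB = (SINAD − 1.76) / 6.02 = (77.4 − 1.76)/6.02 = 12.565.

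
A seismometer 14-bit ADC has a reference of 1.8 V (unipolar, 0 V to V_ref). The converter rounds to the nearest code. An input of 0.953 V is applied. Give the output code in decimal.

LSB = 1.8 V / 16384 = 109.86 µV.
(V_in − V_low)/LSB = (0.953 − 0) / 0.000109863 = 8674.418.
So the output code is 8674.

code 8674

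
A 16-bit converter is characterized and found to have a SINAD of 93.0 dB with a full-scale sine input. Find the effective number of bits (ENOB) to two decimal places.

15.16 bits

ENOB = (SINAD − 1.76) / 6.02 = (93.0 − 1.76)/6.02 = 15.156.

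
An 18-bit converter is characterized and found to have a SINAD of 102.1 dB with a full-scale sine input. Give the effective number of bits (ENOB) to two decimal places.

16.67 bits

ENOB = (SINAD − 1.76) / 6.02 = (102.1 − 1.76)/6.02 = 16.668.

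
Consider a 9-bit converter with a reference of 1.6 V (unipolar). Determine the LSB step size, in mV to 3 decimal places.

3.125 mV

Full-scale span = 1.6 V.
LSB = 1.6 / 2^9 = 1.6 / 512 = 0.003125 V = 3.125 mV.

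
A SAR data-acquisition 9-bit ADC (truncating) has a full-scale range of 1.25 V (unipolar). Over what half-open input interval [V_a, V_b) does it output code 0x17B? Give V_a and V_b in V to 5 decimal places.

[0.92529 V, 0.92773 V)

LSB = 1.25/2^9 = 2.441 mV.
Code 0x17B = 379 decimal.
V_a = V_low + 379·LSB = 0.925293 V; V_b = V_low + 380·LSB = 0.927734 V.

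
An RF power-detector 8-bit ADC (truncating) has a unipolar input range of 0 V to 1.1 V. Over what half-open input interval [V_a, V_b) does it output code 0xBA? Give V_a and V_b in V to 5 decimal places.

LSB = 1.1/2^8 = 4.297 mV.
Code 0xBA = 186 decimal.
V_a = V_low + 186·LSB = 0.799219 V; V_b = V_low + 187·LSB = 0.803516 V.

[0.79922 V, 0.80352 V)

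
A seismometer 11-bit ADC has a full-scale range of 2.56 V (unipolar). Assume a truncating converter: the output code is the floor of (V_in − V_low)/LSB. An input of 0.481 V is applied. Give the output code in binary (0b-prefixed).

code 0b110000000 (decimal 384)

Full-scale span = 2.56 V; LSB = 2.56/2^11 = 1.250 mV.
(V_in − V_low)/LSB = (0.481 − 0) / 0.00125 = 384.800.
So the output code is 384.
In binary (0b-prefixed): 0b110000000.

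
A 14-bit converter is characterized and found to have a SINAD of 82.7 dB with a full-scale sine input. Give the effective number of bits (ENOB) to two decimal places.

ENOB = (SINAD − 1.76) / 6.02 = (82.7 − 1.76)/6.02 = 13.445.

13.45 bits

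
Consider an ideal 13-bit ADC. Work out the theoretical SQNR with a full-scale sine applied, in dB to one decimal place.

SNR ≈ 6.02·N + 1.76 dB = 6.02·13 + 1.76 = 80.02 dB.

80.0 dB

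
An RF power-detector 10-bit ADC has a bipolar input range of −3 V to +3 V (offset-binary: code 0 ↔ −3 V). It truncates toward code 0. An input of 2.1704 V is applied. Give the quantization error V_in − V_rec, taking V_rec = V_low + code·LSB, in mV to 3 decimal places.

One LSB is 6 V / 1024 = 5.859 mV.
(2.1704 − (−3))/0.00585938 = 882.4149; ⌊·⌋ gives code 882.
Code 882 maps back to (−3) + 882×0.00585938 V = 2.1679688 V.
Error = 2.1704 − 2.1679688 = 0.00243125 V = 2.431 mV.

2.431 mV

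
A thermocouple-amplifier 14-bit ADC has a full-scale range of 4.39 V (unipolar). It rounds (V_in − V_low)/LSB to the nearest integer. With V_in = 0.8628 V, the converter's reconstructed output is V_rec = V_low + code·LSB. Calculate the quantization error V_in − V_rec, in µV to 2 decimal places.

19.24 µV

Step size: 4.39 V ÷ 2^14 = 267.94 µV.
(0.8628 − 0)/0.000267944 = 3220.0718; round gives code 3220.
Reconstructed: 0.86278076 V.
Error = 0.8628 − 0.86278076 = 1.92383e-05 V = 19.24 µV.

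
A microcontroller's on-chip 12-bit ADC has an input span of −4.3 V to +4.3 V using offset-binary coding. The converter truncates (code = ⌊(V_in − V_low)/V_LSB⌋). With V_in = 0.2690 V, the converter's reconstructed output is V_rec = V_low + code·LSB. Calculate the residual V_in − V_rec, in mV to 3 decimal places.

0.250 mV

Step size: 8.6 V ÷ 2^12 = 2.100 mV.
(0.2690 − (−4.3))/0.00209961 = 2176.1191; ⌊·⌋ gives code 2176.
V_rec = (−4.3) + 2176·0.00209961 = 0.26875 V.
Error = 0.2690 − 0.26875 = 0.00025 V = 0.250 mV.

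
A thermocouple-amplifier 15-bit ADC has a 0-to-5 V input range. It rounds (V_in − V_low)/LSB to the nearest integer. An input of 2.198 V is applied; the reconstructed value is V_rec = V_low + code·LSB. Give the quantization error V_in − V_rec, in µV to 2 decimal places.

-28.56 µV

One LSB is 5 V / 32768 = 152.59 µV.
(V_in − V_low)/LSB = (2.198 − 0)/0.000152588 = 14404.8128 → code 14405 (round).
Code 14405 maps back to 0 + 14405×0.000152588 V = 2.1980286 V.
Error = 2.198 − 2.1980286 = -2.85645e-05 V = -28.56 µV.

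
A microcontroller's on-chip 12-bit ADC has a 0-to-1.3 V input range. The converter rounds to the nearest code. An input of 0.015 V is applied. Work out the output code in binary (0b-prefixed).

With 4096 levels over 1.3 V, one step is 317.38 µV.
(V_in − V_low)/LSB = (0.015 − 0) / 0.000317383 = 47.262.
Round → code 47.
In binary (0b-prefixed): 0b101111.

code 0b101111 (decimal 47)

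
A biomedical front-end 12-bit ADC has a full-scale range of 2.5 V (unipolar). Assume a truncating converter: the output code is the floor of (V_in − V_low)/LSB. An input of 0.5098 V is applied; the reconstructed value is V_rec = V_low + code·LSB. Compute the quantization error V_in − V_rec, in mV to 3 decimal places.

0.156 mV

Step size: 2.5 V ÷ 2^12 = 0.610 mV.
Scaled input = 835.2563 LSBs, so code = 835.
Code 835 maps back to 0 + 835×0.000610352 V = 0.50964355 V.
Error = 0.5098 − 0.50964355 = 0.000156445 V = 0.156 mV.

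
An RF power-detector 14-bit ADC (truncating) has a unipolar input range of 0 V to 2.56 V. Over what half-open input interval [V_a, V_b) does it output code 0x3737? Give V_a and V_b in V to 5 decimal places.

[2.20859 V, 2.20875 V)

LSB = 2.56/2^14 = 156.25 µV.
Code 0x3737 = 14135 decimal.
V_a = V_low + 14135·LSB = 2.20859 V; V_b = V_low + 14136·LSB = 2.20875 V.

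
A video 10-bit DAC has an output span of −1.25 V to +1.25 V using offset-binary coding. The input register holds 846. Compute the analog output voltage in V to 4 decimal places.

LSB = 2.5 V / 2^10 = 2.441 mV.
V_out = (−1.25) + 846 × 0.00244141 V = 0.81543 V.

0.8154 V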